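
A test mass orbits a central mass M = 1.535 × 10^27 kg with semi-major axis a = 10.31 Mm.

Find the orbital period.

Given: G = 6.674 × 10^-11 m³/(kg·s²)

Convert to SI: a = 10.31 Mm = 1.031e+07 m.
GM = G · M = 6.674e-11 · 1.535e+27 = 1.02446e+17 m³/s².
Kepler's third law: T = 2π √(a³ / GM).
Substituting a = 1.031e+07 m and GM = 1.02446e+17 m³/s²:
T = 2π √((1.031e+07)³ / 1.02446e+17) s
T ≈ 649.9 s = 10.83 minutes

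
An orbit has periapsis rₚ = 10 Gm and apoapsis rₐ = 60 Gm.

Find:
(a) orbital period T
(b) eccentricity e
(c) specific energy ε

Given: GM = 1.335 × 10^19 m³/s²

Convert to SI: rₚ = 10 Gm = 1e+10 m; rₐ = 60 Gm = 6e+10 m.
(a) With a = (rₚ + rₐ)/2 = 3.5e+10 m, T = 2π √(a³/GM) = 2π √((3.5e+10)³/1.335e+19) s ≈ 1.126e+07 s
(b) e = (rₐ − rₚ)/(rₐ + rₚ) = (6e+10 − 1e+10)/(6e+10 + 1e+10) ≈ 0.7143
(c) With a = (rₚ + rₐ)/2 = 3.5e+10 m, ε = −GM/(2a) = −1.335e+19/(2 · 3.5e+10) J/kg ≈ -1.907e+08 J/kg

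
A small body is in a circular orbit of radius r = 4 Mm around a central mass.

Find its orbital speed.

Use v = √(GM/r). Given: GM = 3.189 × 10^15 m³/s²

Convert to SI: r = 4 Mm = 4e+06 m.
For a circular orbit, gravity supplies the centripetal force, so v = √(GM / r).
v = √(3.189e+15 / 4e+06) m/s ≈ 2.824e+04 m/s = 28.24 km/s.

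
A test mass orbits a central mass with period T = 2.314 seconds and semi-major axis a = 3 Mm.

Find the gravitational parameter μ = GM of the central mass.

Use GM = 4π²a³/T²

Convert to SI: a = 3 Mm = 3e+06 m.
GM = 4π² · a³ / T².
GM = 4π² · (3e+06)³ / (2.314)² m³/s² ≈ 1.991e+20 m³/s² = 1.991 × 10^20 m³/s².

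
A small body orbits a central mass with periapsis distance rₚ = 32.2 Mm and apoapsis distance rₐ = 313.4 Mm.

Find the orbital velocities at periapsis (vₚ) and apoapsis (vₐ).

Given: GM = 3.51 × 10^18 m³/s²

Convert to SI: rₚ = 32.2 Mm = 3.22e+07 m; rₐ = 313.4 Mm = 3.134e+08 m.
Use the vis-viva equation v² = GM(2/r − 1/a) with a = (rₚ + rₐ)/2 = (3.22e+07 + 3.134e+08)/2 = 1.728e+08 m.
vₚ = √(GM · (2/rₚ − 1/a)) = √(3.51e+18 · (2/3.22e+07 − 1/1.728e+08)) m/s ≈ 4.446e+05 m/s = 444.6 km/s.
vₐ = √(GM · (2/rₐ − 1/a)) = √(3.51e+18 · (2/3.134e+08 − 1/1.728e+08)) m/s ≈ 4.568e+04 m/s = 45.68 km/s.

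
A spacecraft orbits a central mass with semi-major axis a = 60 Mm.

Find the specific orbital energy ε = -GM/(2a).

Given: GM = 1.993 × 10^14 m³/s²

Convert to SI: a = 60 Mm = 6e+07 m.
ε = −GM / (2a).
ε = −1.993e+14 / (2 · 6e+07) J/kg ≈ -1.661e+06 J/kg = -1.661 MJ/kg.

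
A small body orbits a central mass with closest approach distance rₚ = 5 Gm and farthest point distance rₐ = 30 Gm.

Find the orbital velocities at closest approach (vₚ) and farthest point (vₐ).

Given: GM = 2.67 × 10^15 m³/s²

Convert to SI: rₚ = 5 Gm = 5e+09 m; rₐ = 30 Gm = 3e+10 m.
Use the vis-viva equation v² = GM(2/r − 1/a) with a = (rₚ + rₐ)/2 = (5e+09 + 3e+10)/2 = 1.75e+10 m.
vₚ = √(GM · (2/rₚ − 1/a)) = √(2.67e+15 · (2/5e+09 − 1/1.75e+10)) m/s ≈ 956.8 m/s = 956.8 m/s.
vₐ = √(GM · (2/rₐ − 1/a)) = √(2.67e+15 · (2/3e+10 − 1/1.75e+10)) m/s ≈ 159.5 m/s = 159.5 m/s.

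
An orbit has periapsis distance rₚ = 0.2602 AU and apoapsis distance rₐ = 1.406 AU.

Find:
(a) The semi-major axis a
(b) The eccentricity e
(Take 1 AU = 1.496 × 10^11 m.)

Convert to SI: rₚ = 0.2602 AU = 3.89259e+10 m; rₐ = 1.406 AU = 2.10338e+11 m.
(a) a = (rₚ + rₐ) / 2 = (3.89259e+10 + 2.10338e+11) / 2 ≈ 1.246e+11 m = 0.8331 AU.
(b) e = (rₐ − rₚ) / (rₐ + rₚ) = (2.10338e+11 − 3.89259e+10) / (2.10338e+11 + 3.89259e+10) ≈ 0.6877.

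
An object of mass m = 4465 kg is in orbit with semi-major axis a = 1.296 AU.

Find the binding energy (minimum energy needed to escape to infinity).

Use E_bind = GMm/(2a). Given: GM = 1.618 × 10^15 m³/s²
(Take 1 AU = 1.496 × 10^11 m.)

Convert to SI: a = 1.296 AU = 1.93882e+11 m.
Total orbital energy is E = −GMm/(2a); binding energy is E_bind = −E = GMm/(2a).
E_bind = 1.618e+15 · 4465 / (2 · 1.93882e+11) J ≈ 1.863e+07 J = 18.63 MJ.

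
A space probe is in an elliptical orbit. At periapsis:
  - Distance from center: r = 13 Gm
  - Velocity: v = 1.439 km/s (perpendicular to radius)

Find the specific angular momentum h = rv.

Convert to SI: r = 13 Gm = 1.3e+10 m; v = 1.439 km/s = 1439 m/s.
With v perpendicular to r, h = r · v.
h = 1.3e+10 · 1439 m²/s ≈ 1.871e+13 m²/s.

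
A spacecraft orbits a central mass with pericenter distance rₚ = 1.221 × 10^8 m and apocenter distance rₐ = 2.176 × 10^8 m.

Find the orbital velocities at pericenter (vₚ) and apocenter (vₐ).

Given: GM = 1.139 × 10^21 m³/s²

Use the vis-viva equation v² = GM(2/r − 1/a) with a = (rₚ + rₐ)/2 = (1.221e+08 + 2.176e+08)/2 = 1.6985e+08 m.
vₚ = √(GM · (2/rₚ − 1/a)) = √(1.139e+21 · (2/1.221e+08 − 1/1.6985e+08)) m/s ≈ 3.457e+06 m/s = 3457 km/s.
vₐ = √(GM · (2/rₐ − 1/a)) = √(1.139e+21 · (2/2.176e+08 − 1/1.6985e+08)) m/s ≈ 1.94e+06 m/s = 1940 km/s.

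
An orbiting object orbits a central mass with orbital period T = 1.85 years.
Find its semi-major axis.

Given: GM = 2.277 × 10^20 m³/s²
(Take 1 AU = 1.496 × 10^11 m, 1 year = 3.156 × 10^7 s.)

Convert to SI: T = 1.85 years = 5.8386e+07 s.
Invert Kepler's third law: a = (GM · T² / (4π²))^(1/3).
Substituting T = 5.8386e+07 s and GM = 2.277e+20 m³/s²:
a = (2.277e+20 · (5.8386e+07)² / (4π²))^(1/3) m
a ≈ 2.699e+11 m = 1.804 AU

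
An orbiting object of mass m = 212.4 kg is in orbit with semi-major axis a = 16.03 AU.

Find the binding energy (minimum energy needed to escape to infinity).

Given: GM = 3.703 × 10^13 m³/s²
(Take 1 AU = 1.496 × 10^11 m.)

Convert to SI: a = 16.03 AU = 2.39809e+12 m.
Total orbital energy is E = −GMm/(2a); binding energy is E_bind = −E = GMm/(2a).
E_bind = 3.703e+13 · 212.4 / (2 · 2.39809e+12) J ≈ 1640 J = 1.64 kJ.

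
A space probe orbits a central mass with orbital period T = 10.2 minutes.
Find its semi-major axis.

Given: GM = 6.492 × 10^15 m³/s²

Convert to SI: T = 10.2 minutes = 612 s.
Invert Kepler's third law: a = (GM · T² / (4π²))^(1/3).
Substituting T = 612 s and GM = 6.492e+15 m³/s²:
a = (6.492e+15 · (612)² / (4π²))^(1/3) m
a ≈ 3.949e+06 m = 3.949 × 10^6 m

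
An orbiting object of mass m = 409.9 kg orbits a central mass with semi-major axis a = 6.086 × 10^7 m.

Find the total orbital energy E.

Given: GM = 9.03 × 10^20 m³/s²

E = −GMm / (2a).
E = −9.03e+20 · 409.9 / (2 · 6.086e+07) J ≈ -3.041e+15 J = -3.041 PJ.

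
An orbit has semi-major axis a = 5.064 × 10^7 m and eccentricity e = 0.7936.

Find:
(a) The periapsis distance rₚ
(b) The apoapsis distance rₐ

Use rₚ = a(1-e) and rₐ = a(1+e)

(a) rₚ = a(1 − e) = 5.064e+07 · (1 − 0.7936) = 5.064e+07 · 0.2064 ≈ 1.045e+07 m = 1.045 × 10^7 m.
(b) rₐ = a(1 + e) = 5.064e+07 · (1 + 0.7936) = 5.064e+07 · 1.7936 ≈ 9.083e+07 m = 9.083 × 10^7 m.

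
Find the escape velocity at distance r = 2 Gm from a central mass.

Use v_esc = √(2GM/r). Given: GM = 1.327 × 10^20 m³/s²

Convert to SI: r = 2 Gm = 2e+09 m.
Escape velocity comes from setting total energy to zero: ½v² − GM/r = 0 ⇒ v_esc = √(2GM / r).
v_esc = √(2 · 1.327e+20 / 2e+09) m/s ≈ 3.643e+05 m/s = 364.3 km/s.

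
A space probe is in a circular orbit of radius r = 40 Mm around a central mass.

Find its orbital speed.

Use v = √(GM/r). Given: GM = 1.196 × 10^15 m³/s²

Convert to SI: r = 40 Mm = 4e+07 m.
For a circular orbit, gravity supplies the centripetal force, so v = √(GM / r).
v = √(1.196e+15 / 4e+07) m/s ≈ 5468 m/s = 5.468 km/s.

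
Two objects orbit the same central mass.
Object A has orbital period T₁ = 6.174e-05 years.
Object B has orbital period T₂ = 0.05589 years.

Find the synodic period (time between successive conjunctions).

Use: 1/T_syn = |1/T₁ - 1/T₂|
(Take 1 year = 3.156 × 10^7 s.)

Convert to SI: T₁ = 6.174e-05 years = 1948.51 s; T₂ = 0.05589 years = 1.76389e+06 s.
T_syn = |T₁ · T₂ / (T₁ − T₂)|.
T_syn = |1948.51 · 1.76389e+06 / (1948.51 − 1.76389e+06)| s ≈ 1951 s = 6.181e-05 years.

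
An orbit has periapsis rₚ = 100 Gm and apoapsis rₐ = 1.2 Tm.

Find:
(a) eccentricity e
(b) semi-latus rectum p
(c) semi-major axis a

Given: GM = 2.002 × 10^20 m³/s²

Convert to SI: rₚ = 100 Gm = 1e+11 m; rₐ = 1.2 Tm = 1.2e+12 m.
(a) e = (rₐ − rₚ)/(rₐ + rₚ) = (1.2e+12 − 1e+11)/(1.2e+12 + 1e+11) ≈ 0.8462
(b) From a = (rₚ + rₐ)/2 = 6.5e+11 m and e = (rₐ − rₚ)/(rₐ + rₚ) = 0.846154, p = a(1 − e²) = 6.5e+11 · (1 − (0.846154)²) ≈ 1.846e+11 m
(c) a = (rₚ + rₐ)/2 = (1e+11 + 1.2e+12)/2 ≈ 6.5e+11 m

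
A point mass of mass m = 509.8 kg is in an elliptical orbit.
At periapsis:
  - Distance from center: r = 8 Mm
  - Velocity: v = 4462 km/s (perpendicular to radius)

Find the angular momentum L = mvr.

Convert to SI: r = 8 Mm = 8e+06 m; v = 4462 km/s = 4.462e+06 m/s.
Since v is perpendicular to r, L = m · v · r.
L = 509.8 · 4.462e+06 · 8e+06 kg·m²/s ≈ 1.82e+16 kg·m²/s.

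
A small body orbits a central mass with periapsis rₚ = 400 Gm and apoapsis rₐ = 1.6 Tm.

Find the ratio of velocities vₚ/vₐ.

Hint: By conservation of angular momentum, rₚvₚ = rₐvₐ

Convert to SI: rₚ = 400 Gm = 4e+11 m; rₐ = 1.6 Tm = 1.6e+12 m.
Conservation of angular momentum gives rₚvₚ = rₐvₐ, so vₚ/vₐ = rₐ/rₚ.
vₚ/vₐ = 1.6e+12 / 4e+11 ≈ 4.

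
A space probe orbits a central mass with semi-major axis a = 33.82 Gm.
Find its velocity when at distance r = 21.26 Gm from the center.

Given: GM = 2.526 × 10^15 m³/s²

Convert to SI: a = 33.82 Gm = 3.382e+10 m; r = 21.26 Gm = 2.126e+10 m.
Vis-viva: v = √(GM · (2/r − 1/a)).
2/r − 1/a = 2/2.126e+10 − 1/3.382e+10 = 6.45051e-11 m⁻¹.
v = √(2.526e+15 · 6.45051e-11) m/s ≈ 403.7 m/s = 403.7 m/s.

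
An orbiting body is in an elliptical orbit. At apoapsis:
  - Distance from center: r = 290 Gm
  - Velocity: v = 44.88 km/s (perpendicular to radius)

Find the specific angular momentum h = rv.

Convert to SI: r = 290 Gm = 2.9e+11 m; v = 44.88 km/s = 44880 m/s.
With v perpendicular to r, h = r · v.
h = 2.9e+11 · 44880 m²/s ≈ 1.302e+16 m²/s.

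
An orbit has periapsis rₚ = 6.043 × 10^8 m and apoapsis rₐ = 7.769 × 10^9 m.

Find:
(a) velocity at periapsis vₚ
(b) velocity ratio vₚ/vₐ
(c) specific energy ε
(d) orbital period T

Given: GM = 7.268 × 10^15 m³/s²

(a) With a = (rₚ + rₐ)/2 = 4.18665e+09 m, vₚ = √(GM (2/rₚ − 1/a)) = √(7.268e+15 · (2/6.043e+08 − 1/4.18665e+09)) m/s ≈ 4724 m/s
(b) Conservation of angular momentum (rₚvₚ = rₐvₐ) gives vₚ/vₐ = rₐ/rₚ = 7.769e+09/6.043e+08 ≈ 12.86
(c) With a = (rₚ + rₐ)/2 = 4.18665e+09 m, ε = −GM/(2a) = −7.268e+15/(2 · 4.18665e+09) J/kg ≈ -8.68e+05 J/kg
(d) With a = (rₚ + rₐ)/2 = 4.18665e+09 m, T = 2π √(a³/GM) = 2π √((4.18665e+09)³/7.268e+15) s ≈ 1.997e+07 s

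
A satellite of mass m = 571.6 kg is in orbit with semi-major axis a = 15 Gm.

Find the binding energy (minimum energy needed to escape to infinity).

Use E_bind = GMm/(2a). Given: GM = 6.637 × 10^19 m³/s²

Convert to SI: a = 15 Gm = 1.5e+10 m.
Total orbital energy is E = −GMm/(2a); binding energy is E_bind = −E = GMm/(2a).
E_bind = 6.637e+19 · 571.6 / (2 · 1.5e+10) J ≈ 1.265e+12 J = 1.265 TJ.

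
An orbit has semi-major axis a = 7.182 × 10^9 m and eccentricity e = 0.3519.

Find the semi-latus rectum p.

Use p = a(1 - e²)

p = a (1 − e²).
p = 7.182e+09 · (1 − (0.3519)²) = 7.182e+09 · 0.876166 ≈ 6.293e+09 m = 6.293 × 10^9 m.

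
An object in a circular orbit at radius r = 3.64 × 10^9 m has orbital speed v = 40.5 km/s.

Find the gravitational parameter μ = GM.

Convert to SI: v = 40.5 km/s = 40500 m/s.
For a circular orbit v² = GM/r, so GM = v² · r.
GM = (40500)² · 3.64e+09 m³/s² ≈ 5.971e+18 m³/s² = 5.971 × 10^18 m³/s².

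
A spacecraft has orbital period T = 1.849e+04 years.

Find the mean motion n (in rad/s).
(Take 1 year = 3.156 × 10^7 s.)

Convert to SI: T = 1.849e+04 years = 5.83544e+11 s.
n = 2π / T.
n = 2π / 5.83544e+11 s ≈ 1.077e-11 rad/s.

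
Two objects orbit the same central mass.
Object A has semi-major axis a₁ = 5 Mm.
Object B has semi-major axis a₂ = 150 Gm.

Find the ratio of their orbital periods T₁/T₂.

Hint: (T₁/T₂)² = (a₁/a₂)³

Convert to SI: a₁ = 5 Mm = 5e+06 m; a₂ = 150 Gm = 1.5e+11 m.
From Kepler's third law, (T₁/T₂)² = (a₁/a₂)³, so T₁/T₂ = (a₁/a₂)^(3/2).
a₁/a₂ = 5e+06 / 1.5e+11 = 3.33333e-05.
T₁/T₂ = (3.33333e-05)^(3/2) ≈ 1.925e-07.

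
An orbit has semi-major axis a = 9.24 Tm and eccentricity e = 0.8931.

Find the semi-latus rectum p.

Convert to SI: a = 9.24 Tm = 9.24e+12 m.
p = a (1 − e²).
p = 9.24e+12 · (1 − (0.8931)²) = 9.24e+12 · 0.202372 ≈ 1.87e+12 m = 1.87 Tm.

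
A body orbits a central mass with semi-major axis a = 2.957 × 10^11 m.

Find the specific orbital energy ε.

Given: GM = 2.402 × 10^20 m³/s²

ε = −GM / (2a).
ε = −2.402e+20 / (2 · 2.957e+11) J/kg ≈ -4.062e+08 J/kg = -406.2 MJ/kg.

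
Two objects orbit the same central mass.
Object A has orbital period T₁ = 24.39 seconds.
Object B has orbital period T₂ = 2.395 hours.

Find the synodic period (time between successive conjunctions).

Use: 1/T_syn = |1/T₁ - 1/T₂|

Convert to SI: T₂ = 2.395 hours = 8622 s.
T_syn = |T₁ · T₂ / (T₁ − T₂)|.
T_syn = |24.39 · 8622 / (24.39 − 8622)| s ≈ 24.46 s = 24.46 seconds.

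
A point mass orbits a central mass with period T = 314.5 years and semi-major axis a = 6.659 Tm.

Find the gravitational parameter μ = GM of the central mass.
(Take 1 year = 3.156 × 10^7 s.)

Convert to SI: T = 314.5 years = 9.92562e+09 s; a = 6.659 Tm = 6.659e+12 m.
GM = 4π² · a³ / T².
GM = 4π² · (6.659e+12)³ / (9.92562e+09)² m³/s² ≈ 1.183e+20 m³/s² = 1.183 × 10^20 m³/s².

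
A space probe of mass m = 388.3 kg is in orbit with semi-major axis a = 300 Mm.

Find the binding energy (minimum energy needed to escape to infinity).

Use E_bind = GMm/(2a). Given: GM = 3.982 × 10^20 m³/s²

Convert to SI: a = 300 Mm = 3e+08 m.
Total orbital energy is E = −GMm/(2a); binding energy is E_bind = −E = GMm/(2a).
E_bind = 3.982e+20 · 388.3 / (2 · 3e+08) J ≈ 2.577e+14 J = 257.7 TJ.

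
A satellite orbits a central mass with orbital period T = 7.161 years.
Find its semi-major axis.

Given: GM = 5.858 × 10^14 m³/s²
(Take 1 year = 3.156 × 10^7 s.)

Convert to SI: T = 7.161 years = 2.26001e+08 s.
Invert Kepler's third law: a = (GM · T² / (4π²))^(1/3).
Substituting T = 2.26001e+08 s and GM = 5.858e+14 m³/s²:
a = (5.858e+14 · (2.26001e+08)² / (4π²))^(1/3) m
a ≈ 9.117e+09 m = 9.117 Gm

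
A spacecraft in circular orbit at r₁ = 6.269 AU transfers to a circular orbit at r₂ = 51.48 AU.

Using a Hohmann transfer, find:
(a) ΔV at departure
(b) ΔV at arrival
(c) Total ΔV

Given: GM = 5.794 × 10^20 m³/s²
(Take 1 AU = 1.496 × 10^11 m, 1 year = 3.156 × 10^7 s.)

Convert to SI: r₁ = 6.269 AU = 9.37842e+11 m; r₂ = 51.48 AU = 7.70141e+12 m.
Transfer semi-major axis: a_t = (r₁ + r₂)/2 = (9.37842e+11 + 7.70141e+12)/2 = 4.31963e+12 m.
Circular speeds: v₁ = √(GM/r₁) = 24855.6 m/s, v₂ = √(GM/r₂) = 8673.7 m/s.
Transfer speeds (vis-viva v² = GM(2/r − 1/a_t)): v₁ᵗ = 33188.4 m/s, v₂ᵗ = 4041.53 m/s.
(a) ΔV₁ = |v₁ᵗ − v₁| ≈ 8333 m/s = 1.758 AU/year.
(b) ΔV₂ = |v₂ − v₂ᵗ| ≈ 4632 m/s = 0.9772 AU/year.
(c) ΔV_total = ΔV₁ + ΔV₂ ≈ 1.296e+04 m/s = 2.735 AU/year.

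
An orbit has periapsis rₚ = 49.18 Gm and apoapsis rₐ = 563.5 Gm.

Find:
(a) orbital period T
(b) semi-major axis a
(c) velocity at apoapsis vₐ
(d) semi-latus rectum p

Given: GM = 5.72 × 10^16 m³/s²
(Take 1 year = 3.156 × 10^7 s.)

Convert to SI: rₚ = 49.18 Gm = 4.918e+10 m; rₐ = 563.5 Gm = 5.635e+11 m.
(a) With a = (rₚ + rₐ)/2 = 3.0634e+11 m, T = 2π √(a³/GM) = 2π √((3.0634e+11)³/5.72e+16) s ≈ 4.454e+09 s
(b) a = (rₚ + rₐ)/2 = (4.918e+10 + 5.635e+11)/2 ≈ 3.063e+11 m
(c) With a = (rₚ + rₐ)/2 = 3.0634e+11 m, vₐ = √(GM (2/rₐ − 1/a)) = √(5.72e+16 · (2/5.635e+11 − 1/3.0634e+11)) m/s ≈ 127.7 m/s
(d) From a = (rₚ + rₐ)/2 = 3.0634e+11 m and e = (rₐ − rₚ)/(rₐ + rₚ) = 0.839459, p = a(1 − e²) = 3.0634e+11 · (1 − (0.839459)²) ≈ 9.046e+10 m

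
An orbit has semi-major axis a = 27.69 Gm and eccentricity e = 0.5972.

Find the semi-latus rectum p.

Convert to SI: a = 27.69 Gm = 2.769e+10 m.
p = a (1 − e²).
p = 2.769e+10 · (1 − (0.5972)²) = 2.769e+10 · 0.643352 ≈ 1.781e+10 m = 17.81 Gm.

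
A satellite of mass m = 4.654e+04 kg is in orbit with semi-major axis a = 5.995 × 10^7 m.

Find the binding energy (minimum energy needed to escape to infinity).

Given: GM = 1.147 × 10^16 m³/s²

Total orbital energy is E = −GMm/(2a); binding energy is E_bind = −E = GMm/(2a).
E_bind = 1.147e+16 · 4.654e+04 / (2 · 5.995e+07) J ≈ 4.452e+12 J = 4.452 TJ.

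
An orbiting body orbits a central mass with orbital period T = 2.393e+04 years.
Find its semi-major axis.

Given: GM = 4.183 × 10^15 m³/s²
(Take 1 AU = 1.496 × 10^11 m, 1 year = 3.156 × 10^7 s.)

Convert to SI: T = 2.393e+04 years = 7.55231e+11 s.
Invert Kepler's third law: a = (GM · T² / (4π²))^(1/3).
Substituting T = 7.55231e+11 s and GM = 4.183e+15 m³/s²:
a = (4.183e+15 · (7.55231e+11)² / (4π²))^(1/3) m
a ≈ 3.924e+12 m = 26.23 AU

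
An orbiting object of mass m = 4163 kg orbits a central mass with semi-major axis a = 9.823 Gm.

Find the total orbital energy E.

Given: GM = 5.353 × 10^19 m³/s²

Convert to SI: a = 9.823 Gm = 9.823e+09 m.
E = −GMm / (2a).
E = −5.353e+19 · 4163 / (2 · 9.823e+09) J ≈ -1.134e+13 J = -11.34 TJ.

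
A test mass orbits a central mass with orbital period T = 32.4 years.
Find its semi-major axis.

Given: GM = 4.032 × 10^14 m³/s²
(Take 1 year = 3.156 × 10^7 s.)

Convert to SI: T = 32.4 years = 1.02254e+09 s.
Invert Kepler's third law: a = (GM · T² / (4π²))^(1/3).
Substituting T = 1.02254e+09 s and GM = 4.032e+14 m³/s²:
a = (4.032e+14 · (1.02254e+09)² / (4π²))^(1/3) m
a ≈ 2.202e+10 m = 22.02 Gm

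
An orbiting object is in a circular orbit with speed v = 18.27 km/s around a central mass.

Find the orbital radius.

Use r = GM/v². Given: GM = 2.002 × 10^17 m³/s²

Convert to SI: v = 18.27 km/s = 18270 m/s.
For a circular orbit, v² = GM / r, so r = GM / v².
r = 2.002e+17 / (18270)² m ≈ 5.998e+08 m = 599.8 Mm.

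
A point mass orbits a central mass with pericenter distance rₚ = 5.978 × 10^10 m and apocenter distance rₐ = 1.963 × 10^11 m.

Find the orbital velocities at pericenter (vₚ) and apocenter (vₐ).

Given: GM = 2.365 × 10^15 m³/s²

Use the vis-viva equation v² = GM(2/r − 1/a) with a = (rₚ + rₐ)/2 = (5.978e+10 + 1.963e+11)/2 = 1.2804e+11 m.
vₚ = √(GM · (2/rₚ − 1/a)) = √(2.365e+15 · (2/5.978e+10 − 1/1.2804e+11)) m/s ≈ 246.3 m/s = 246.3 m/s.
vₐ = √(GM · (2/rₐ − 1/a)) = √(2.365e+15 · (2/1.963e+11 − 1/1.2804e+11)) m/s ≈ 75 m/s = 75 m/s.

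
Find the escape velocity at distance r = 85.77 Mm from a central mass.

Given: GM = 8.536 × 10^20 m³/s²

Convert to SI: r = 85.77 Mm = 8.577e+07 m.
Escape velocity comes from setting total energy to zero: ½v² − GM/r = 0 ⇒ v_esc = √(2GM / r).
v_esc = √(2 · 8.536e+20 / 8.577e+07) m/s ≈ 4.461e+06 m/s = 4461 km/s.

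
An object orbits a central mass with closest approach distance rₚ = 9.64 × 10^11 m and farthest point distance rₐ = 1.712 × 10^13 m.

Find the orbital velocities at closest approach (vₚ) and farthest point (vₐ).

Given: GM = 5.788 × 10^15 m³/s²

Use the vis-viva equation v² = GM(2/r − 1/a) with a = (rₚ + rₐ)/2 = (9.64e+11 + 1.712e+13)/2 = 9.042e+12 m.
vₚ = √(GM · (2/rₚ − 1/a)) = √(5.788e+15 · (2/9.64e+11 − 1/9.042e+12)) m/s ≈ 106.6 m/s = 106.6 m/s.
vₐ = √(GM · (2/rₐ − 1/a)) = √(5.788e+15 · (2/1.712e+13 − 1/9.042e+12)) m/s ≈ 6.004 m/s = 6.004 m/s.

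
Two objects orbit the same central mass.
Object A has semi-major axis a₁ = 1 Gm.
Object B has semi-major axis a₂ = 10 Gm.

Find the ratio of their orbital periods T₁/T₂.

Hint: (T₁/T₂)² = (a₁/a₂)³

Convert to SI: a₁ = 1 Gm = 1e+09 m; a₂ = 10 Gm = 1e+10 m.
From Kepler's third law, (T₁/T₂)² = (a₁/a₂)³, so T₁/T₂ = (a₁/a₂)^(3/2).
a₁/a₂ = 1e+09 / 1e+10 = 0.1.
T₁/T₂ = (0.1)^(3/2) ≈ 0.03162.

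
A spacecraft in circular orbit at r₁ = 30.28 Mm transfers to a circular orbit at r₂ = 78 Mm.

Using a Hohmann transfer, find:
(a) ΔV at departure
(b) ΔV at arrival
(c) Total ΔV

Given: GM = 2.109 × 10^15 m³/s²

Convert to SI: r₁ = 30.28 Mm = 3.028e+07 m; r₂ = 78 Mm = 7.8e+07 m.
Transfer semi-major axis: a_t = (r₁ + r₂)/2 = (3.028e+07 + 7.8e+07)/2 = 5.414e+07 m.
Circular speeds: v₁ = √(GM/r₁) = 8345.65 m/s, v₂ = √(GM/r₂) = 5199.85 m/s.
Transfer speeds (vis-viva v² = GM(2/r − 1/a_t)): v₁ᵗ = 10017.3 m/s, v₂ᵗ = 3888.75 m/s.
(a) ΔV₁ = |v₁ᵗ − v₁| ≈ 1672 m/s = 1.672 km/s.
(b) ΔV₂ = |v₂ − v₂ᵗ| ≈ 1311 m/s = 1.311 km/s.
(c) ΔV_total = ΔV₁ + ΔV₂ ≈ 2983 m/s = 2.983 km/s.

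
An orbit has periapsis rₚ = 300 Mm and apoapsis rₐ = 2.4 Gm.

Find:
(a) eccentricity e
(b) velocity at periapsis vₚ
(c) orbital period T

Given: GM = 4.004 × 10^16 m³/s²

Convert to SI: rₚ = 300 Mm = 3e+08 m; rₐ = 2.4 Gm = 2.4e+09 m.
(a) e = (rₐ − rₚ)/(rₐ + rₚ) = (2.4e+09 − 3e+08)/(2.4e+09 + 3e+08) ≈ 0.7778
(b) With a = (rₚ + rₐ)/2 = 1.35e+09 m, vₚ = √(GM (2/rₚ − 1/a)) = √(4.004e+16 · (2/3e+08 − 1/1.35e+09)) m/s ≈ 1.54e+04 m/s
(c) With a = (rₚ + rₐ)/2 = 1.35e+09 m, T = 2π √(a³/GM) = 2π √((1.35e+09)³/4.004e+16) s ≈ 1.558e+06 s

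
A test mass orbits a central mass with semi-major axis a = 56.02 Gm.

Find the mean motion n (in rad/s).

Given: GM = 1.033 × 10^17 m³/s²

Convert to SI: a = 56.02 Gm = 5.602e+10 m.
n = √(GM / a³).
n = √(1.033e+17 / (5.602e+10)³) rad/s ≈ 2.424e-08 rad/s.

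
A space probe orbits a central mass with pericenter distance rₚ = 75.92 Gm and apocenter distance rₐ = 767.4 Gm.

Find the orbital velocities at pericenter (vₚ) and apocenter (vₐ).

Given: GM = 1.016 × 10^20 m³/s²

Convert to SI: rₚ = 75.92 Gm = 7.592e+10 m; rₐ = 767.4 Gm = 7.674e+11 m.
Use the vis-viva equation v² = GM(2/r − 1/a) with a = (rₚ + rₐ)/2 = (7.592e+10 + 7.674e+11)/2 = 4.2166e+11 m.
vₚ = √(GM · (2/rₚ − 1/a)) = √(1.016e+20 · (2/7.592e+10 − 1/4.2166e+11)) m/s ≈ 4.935e+04 m/s = 49.35 km/s.
vₐ = √(GM · (2/rₐ − 1/a)) = √(1.016e+20 · (2/7.674e+11 − 1/4.2166e+11)) m/s ≈ 4882 m/s = 4.882 km/s.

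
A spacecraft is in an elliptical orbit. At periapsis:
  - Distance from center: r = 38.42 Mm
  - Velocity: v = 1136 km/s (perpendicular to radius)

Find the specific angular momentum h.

Convert to SI: r = 38.42 Mm = 3.842e+07 m; v = 1136 km/s = 1.136e+06 m/s.
With v perpendicular to r, h = r · v.
h = 3.842e+07 · 1.136e+06 m²/s ≈ 4.365e+13 m²/s.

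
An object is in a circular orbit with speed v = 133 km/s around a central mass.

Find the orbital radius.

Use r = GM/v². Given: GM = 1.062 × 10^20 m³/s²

Convert to SI: v = 133 km/s = 133000 m/s.
For a circular orbit, v² = GM / r, so r = GM / v².
r = 1.062e+20 / (133000)² m ≈ 6.004e+09 m = 6.004 Gm.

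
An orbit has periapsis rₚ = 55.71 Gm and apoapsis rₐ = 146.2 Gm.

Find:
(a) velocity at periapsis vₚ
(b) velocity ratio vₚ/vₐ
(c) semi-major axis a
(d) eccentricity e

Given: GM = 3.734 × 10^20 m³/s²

Convert to SI: rₚ = 55.71 Gm = 5.571e+10 m; rₐ = 146.2 Gm = 1.462e+11 m.
(a) With a = (rₚ + rₐ)/2 = 1.00955e+11 m, vₚ = √(GM (2/rₚ − 1/a)) = √(3.734e+20 · (2/5.571e+10 − 1/1.00955e+11)) m/s ≈ 9.852e+04 m/s
(b) Conservation of angular momentum (rₚvₚ = rₐvₐ) gives vₚ/vₐ = rₐ/rₚ = 1.462e+11/5.571e+10 ≈ 2.624
(c) a = (rₚ + rₐ)/2 = (5.571e+10 + 1.462e+11)/2 ≈ 1.01e+11 m
(d) e = (rₐ − rₚ)/(rₐ + rₚ) = (1.462e+11 − 5.571e+10)/(1.462e+11 + 5.571e+10) ≈ 0.4482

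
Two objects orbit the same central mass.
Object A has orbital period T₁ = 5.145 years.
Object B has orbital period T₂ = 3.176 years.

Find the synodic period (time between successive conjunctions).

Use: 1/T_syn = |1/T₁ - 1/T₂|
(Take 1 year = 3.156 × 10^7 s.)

Convert to SI: T₁ = 5.145 years = 1.62376e+08 s; T₂ = 3.176 years = 1.00235e+08 s.
T_syn = |T₁ · T₂ / (T₁ − T₂)|.
T_syn = |1.62376e+08 · 1.00235e+08 / (1.62376e+08 − 1.00235e+08)| s ≈ 2.619e+08 s = 8.299 years.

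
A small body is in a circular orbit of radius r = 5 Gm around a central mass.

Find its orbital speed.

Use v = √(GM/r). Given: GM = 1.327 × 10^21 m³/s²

Convert to SI: r = 5 Gm = 5e+09 m.
For a circular orbit, gravity supplies the centripetal force, so v = √(GM / r).
v = √(1.327e+21 / 5e+09) m/s ≈ 5.152e+05 m/s = 515.2 km/s.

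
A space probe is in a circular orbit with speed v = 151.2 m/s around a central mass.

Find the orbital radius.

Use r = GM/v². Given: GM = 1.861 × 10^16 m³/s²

For a circular orbit, v² = GM / r, so r = GM / v².
r = 1.861e+16 / (151.2)² m ≈ 8.14e+11 m = 814 Gm.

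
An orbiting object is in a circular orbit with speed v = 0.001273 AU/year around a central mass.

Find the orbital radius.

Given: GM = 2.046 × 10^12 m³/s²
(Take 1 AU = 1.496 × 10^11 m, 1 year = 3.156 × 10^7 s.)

Convert to SI: v = 0.001273 AU/year = 6.03425 m/s.
For a circular orbit, v² = GM / r, so r = GM / v².
r = 2.046e+12 / (6.03425)² m ≈ 5.619e+10 m = 0.3756 AU.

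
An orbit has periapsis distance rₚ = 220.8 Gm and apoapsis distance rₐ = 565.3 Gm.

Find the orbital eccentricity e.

Convert to SI: rₚ = 220.8 Gm = 2.208e+11 m; rₐ = 565.3 Gm = 5.653e+11 m.
e = (rₐ − rₚ) / (rₐ + rₚ).
e = (5.653e+11 − 2.208e+11) / (5.653e+11 + 2.208e+11) = 3.445e+11 / 7.861e+11 ≈ 0.4382.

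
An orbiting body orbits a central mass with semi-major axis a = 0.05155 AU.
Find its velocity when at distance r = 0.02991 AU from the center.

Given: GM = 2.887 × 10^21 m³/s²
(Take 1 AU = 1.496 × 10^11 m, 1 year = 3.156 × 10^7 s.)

Convert to SI: a = 0.05155 AU = 7.71188e+09 m; r = 0.02991 AU = 4.47454e+09 m.
Vis-viva: v = √(GM · (2/r − 1/a)).
2/r − 1/a = 2/4.47454e+09 − 1/7.71188e+09 = 3.17304e-10 m⁻¹.
v = √(2.887e+21 · 3.17304e-10) m/s ≈ 9.571e+05 m/s = 201.9 AU/year.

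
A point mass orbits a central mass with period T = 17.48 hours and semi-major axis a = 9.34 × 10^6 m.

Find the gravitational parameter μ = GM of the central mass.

Convert to SI: T = 17.48 hours = 62928 s.
GM = 4π² · a³ / T².
GM = 4π² · (9.34e+06)³ / (62928)² m³/s² ≈ 8.123e+12 m³/s² = 8.123 × 10^12 m³/s².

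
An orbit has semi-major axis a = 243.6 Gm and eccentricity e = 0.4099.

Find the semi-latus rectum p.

Convert to SI: a = 243.6 Gm = 2.436e+11 m.
p = a (1 − e²).
p = 2.436e+11 · (1 − (0.4099)²) = 2.436e+11 · 0.831982 ≈ 2.027e+11 m = 202.7 Gm.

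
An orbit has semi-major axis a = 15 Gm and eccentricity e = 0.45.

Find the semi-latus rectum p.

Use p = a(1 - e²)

Convert to SI: a = 15 Gm = 1.5e+10 m.
p = a (1 − e²).
p = 1.5e+10 · (1 − (0.45)²) = 1.5e+10 · 0.7975 ≈ 1.196e+10 m = 11.96 Gm.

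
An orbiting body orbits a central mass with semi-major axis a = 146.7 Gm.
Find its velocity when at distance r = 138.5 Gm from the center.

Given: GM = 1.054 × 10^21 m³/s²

Convert to SI: a = 146.7 Gm = 1.467e+11 m; r = 138.5 Gm = 1.385e+11 m.
Vis-viva: v = √(GM · (2/r − 1/a)).
2/r − 1/a = 2/1.385e+11 − 1/1.467e+11 = 7.6238e-12 m⁻¹.
v = √(1.054e+21 · 7.6238e-12) m/s ≈ 8.964e+04 m/s = 89.64 km/s.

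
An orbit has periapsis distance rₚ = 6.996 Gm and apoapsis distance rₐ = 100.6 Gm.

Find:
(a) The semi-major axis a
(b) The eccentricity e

Convert to SI: rₚ = 6.996 Gm = 6.996e+09 m; rₐ = 100.6 Gm = 1.006e+11 m.
(a) a = (rₚ + rₐ) / 2 = (6.996e+09 + 1.006e+11) / 2 ≈ 5.38e+10 m = 53.8 Gm.
(b) e = (rₐ − rₚ) / (rₐ + rₚ) = (1.006e+11 − 6.996e+09) / (1.006e+11 + 6.996e+09) ≈ 0.87.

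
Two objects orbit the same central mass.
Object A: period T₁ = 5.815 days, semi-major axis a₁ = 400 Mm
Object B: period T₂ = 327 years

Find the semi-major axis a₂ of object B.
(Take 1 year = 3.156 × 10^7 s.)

Convert to SI: T₁ = 5.815 days = 502416 s; a₁ = 400 Mm = 4e+08 m; T₂ = 327 years = 1.03201e+10 s.
Kepler's third law: (T₁/T₂)² = (a₁/a₂)³ ⇒ a₂ = a₁ · (T₂/T₁)^(2/3).
T₂/T₁ = 1.03201e+10 / 502416 = 20541.
a₂ = 4e+08 · (20541)^(2/3) m ≈ 3e+11 m = 300 Gm.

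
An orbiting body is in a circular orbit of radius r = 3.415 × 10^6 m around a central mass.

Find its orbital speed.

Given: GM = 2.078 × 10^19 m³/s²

For a circular orbit, gravity supplies the centripetal force, so v = √(GM / r).
v = √(2.078e+19 / 3.415e+06) m/s ≈ 2.467e+06 m/s = 2467 km/s.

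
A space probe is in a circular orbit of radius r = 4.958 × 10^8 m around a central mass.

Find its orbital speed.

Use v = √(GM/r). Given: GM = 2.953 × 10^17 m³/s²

For a circular orbit, gravity supplies the centripetal force, so v = √(GM / r).
v = √(2.953e+17 / 4.958e+08) m/s ≈ 2.44e+04 m/s = 24.4 km/s.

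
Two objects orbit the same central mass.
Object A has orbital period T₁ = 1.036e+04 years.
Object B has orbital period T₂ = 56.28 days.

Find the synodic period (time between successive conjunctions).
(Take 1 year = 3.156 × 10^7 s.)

Convert to SI: T₁ = 1.036e+04 years = 3.26962e+11 s; T₂ = 56.28 days = 4.86259e+06 s.
T_syn = |T₁ · T₂ / (T₁ − T₂)|.
T_syn = |3.26962e+11 · 4.86259e+06 / (3.26962e+11 − 4.86259e+06)| s ≈ 4.863e+06 s = 56.28 days.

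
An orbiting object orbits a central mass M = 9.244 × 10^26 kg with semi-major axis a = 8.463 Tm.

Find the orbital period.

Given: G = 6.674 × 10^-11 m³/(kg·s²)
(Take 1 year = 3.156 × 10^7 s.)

Convert to SI: a = 8.463 Tm = 8.463e+12 m.
GM = G · M = 6.674e-11 · 9.244e+26 = 6.16945e+16 m³/s².
Kepler's third law: T = 2π √(a³ / GM).
Substituting a = 8.463e+12 m and GM = 6.16945e+16 m³/s²:
T = 2π √((8.463e+12)³ / 6.16945e+16) s
T ≈ 6.228e+11 s = 1.973e+04 years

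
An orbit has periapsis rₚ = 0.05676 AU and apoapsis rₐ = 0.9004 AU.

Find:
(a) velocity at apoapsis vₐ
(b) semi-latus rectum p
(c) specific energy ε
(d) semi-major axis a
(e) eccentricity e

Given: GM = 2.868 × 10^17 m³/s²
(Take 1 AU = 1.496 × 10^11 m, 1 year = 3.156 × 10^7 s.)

Convert to SI: rₚ = 0.05676 AU = 8.4913e+09 m; rₐ = 0.9004 AU = 1.347e+11 m.
(a) With a = (rₚ + rₐ)/2 = 7.15956e+10 m, vₐ = √(GM (2/rₐ − 1/a)) = √(2.868e+17 · (2/1.347e+11 − 1/7.15956e+10)) m/s ≈ 502.5 m/s
(b) From a = (rₚ + rₐ)/2 = 7.15956e+10 m and e = (rₐ − rₚ)/(rₐ + rₚ) = 0.881399, p = a(1 − e²) = 7.15956e+10 · (1 − (0.881399)²) ≈ 1.598e+10 m
(c) With a = (rₚ + rₐ)/2 = 7.15956e+10 m, ε = −GM/(2a) = −2.868e+17/(2 · 7.15956e+10) J/kg ≈ -2.003e+06 J/kg
(d) a = (rₚ + rₐ)/2 = (8.4913e+09 + 1.347e+11)/2 ≈ 7.16e+10 m
(e) e = (rₐ − rₚ)/(rₐ + rₚ) = (1.347e+11 − 8.4913e+09)/(1.347e+11 + 8.4913e+09) ≈ 0.8814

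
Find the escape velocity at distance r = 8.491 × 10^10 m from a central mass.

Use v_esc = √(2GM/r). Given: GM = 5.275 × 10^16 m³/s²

Escape velocity comes from setting total energy to zero: ½v² − GM/r = 0 ⇒ v_esc = √(2GM / r).
v_esc = √(2 · 5.275e+16 / 8.491e+10) m/s ≈ 1115 m/s = 1.115 km/s.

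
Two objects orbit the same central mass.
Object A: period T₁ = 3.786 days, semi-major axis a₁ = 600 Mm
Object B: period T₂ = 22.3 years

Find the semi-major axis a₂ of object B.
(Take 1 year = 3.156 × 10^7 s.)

Convert to SI: T₁ = 3.786 days = 327110 s; a₁ = 600 Mm = 6e+08 m; T₂ = 22.3 years = 7.03788e+08 s.
Kepler's third law: (T₁/T₂)² = (a₁/a₂)³ ⇒ a₂ = a₁ · (T₂/T₁)^(2/3).
T₂/T₁ = 7.03788e+08 / 327110 = 2151.53.
a₂ = 6e+08 · (2151.53)^(2/3) m ≈ 1e+11 m = 100 Gm.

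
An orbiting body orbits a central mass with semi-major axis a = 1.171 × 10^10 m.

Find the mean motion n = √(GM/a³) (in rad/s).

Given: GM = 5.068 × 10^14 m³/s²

n = √(GM / a³).
n = √(5.068e+14 / (1.171e+10)³) rad/s ≈ 1.777e-08 rad/s.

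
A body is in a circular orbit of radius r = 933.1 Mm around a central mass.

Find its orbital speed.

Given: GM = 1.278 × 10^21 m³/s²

Convert to SI: r = 933.1 Mm = 9.331e+08 m.
For a circular orbit, gravity supplies the centripetal force, so v = √(GM / r).
v = √(1.278e+21 / 9.331e+08) m/s ≈ 1.17e+06 m/s = 1170 km/s.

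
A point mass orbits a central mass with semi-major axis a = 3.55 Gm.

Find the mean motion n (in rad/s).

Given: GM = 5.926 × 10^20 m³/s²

Convert to SI: a = 3.55 Gm = 3.55e+09 m.
n = √(GM / a³).
n = √(5.926e+20 / (3.55e+09)³) rad/s ≈ 0.0001151 rad/s.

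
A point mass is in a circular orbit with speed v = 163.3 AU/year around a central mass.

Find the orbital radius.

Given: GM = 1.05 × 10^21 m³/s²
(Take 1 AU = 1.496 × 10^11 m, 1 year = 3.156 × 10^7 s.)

Convert to SI: v = 163.3 AU/year = 774071 m/s.
For a circular orbit, v² = GM / r, so r = GM / v².
r = 1.05e+21 / (774071)² m ≈ 1.752e+09 m = 0.01171 AU.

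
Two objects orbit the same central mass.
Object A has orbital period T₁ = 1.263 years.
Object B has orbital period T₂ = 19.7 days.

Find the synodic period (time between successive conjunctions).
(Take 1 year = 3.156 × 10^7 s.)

Convert to SI: T₁ = 1.263 years = 3.98603e+07 s; T₂ = 19.7 days = 1.70208e+06 s.
T_syn = |T₁ · T₂ / (T₁ − T₂)|.
T_syn = |3.98603e+07 · 1.70208e+06 / (3.98603e+07 − 1.70208e+06)| s ≈ 1.778e+06 s = 20.58 days.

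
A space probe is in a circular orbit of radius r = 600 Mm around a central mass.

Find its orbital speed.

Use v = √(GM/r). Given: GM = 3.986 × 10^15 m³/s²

Convert to SI: r = 600 Mm = 6e+08 m.
For a circular orbit, gravity supplies the centripetal force, so v = √(GM / r).
v = √(3.986e+15 / 6e+08) m/s ≈ 2577 m/s = 2.577 km/s.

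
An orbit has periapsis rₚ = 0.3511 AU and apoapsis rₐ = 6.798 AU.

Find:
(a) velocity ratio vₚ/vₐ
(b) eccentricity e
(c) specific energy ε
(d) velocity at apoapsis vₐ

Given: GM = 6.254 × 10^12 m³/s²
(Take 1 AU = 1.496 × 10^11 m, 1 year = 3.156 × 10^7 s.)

Convert to SI: rₚ = 0.3511 AU = 5.25246e+10 m; rₐ = 6.798 AU = 1.01698e+12 m.
(a) Conservation of angular momentum (rₚvₚ = rₐvₐ) gives vₚ/vₐ = rₐ/rₚ = 1.01698e+12/5.25246e+10 ≈ 19.36
(b) e = (rₐ − rₚ)/(rₐ + rₚ) = (1.01698e+12 − 5.25246e+10)/(1.01698e+12 + 5.25246e+10) ≈ 0.9018
(c) With a = (rₚ + rₐ)/2 = 5.34753e+11 m, ε = −GM/(2a) = −6.254e+12/(2 · 5.34753e+11) J/kg ≈ -5.848 J/kg
(d) With a = (rₚ + rₐ)/2 = 5.34753e+11 m, vₐ = √(GM (2/rₐ − 1/a)) = √(6.254e+12 · (2/1.01698e+12 − 1/5.34753e+11)) m/s ≈ 0.7772 m/s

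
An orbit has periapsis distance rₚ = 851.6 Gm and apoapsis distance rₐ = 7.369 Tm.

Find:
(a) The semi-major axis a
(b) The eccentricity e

Convert to SI: rₚ = 851.6 Gm = 8.516e+11 m; rₐ = 7.369 Tm = 7.369e+12 m.
(a) a = (rₚ + rₐ) / 2 = (8.516e+11 + 7.369e+12) / 2 ≈ 4.11e+12 m = 4.11 Tm.
(b) e = (rₐ − rₚ) / (rₐ + rₚ) = (7.369e+12 − 8.516e+11) / (7.369e+12 + 8.516e+11) ≈ 0.7928.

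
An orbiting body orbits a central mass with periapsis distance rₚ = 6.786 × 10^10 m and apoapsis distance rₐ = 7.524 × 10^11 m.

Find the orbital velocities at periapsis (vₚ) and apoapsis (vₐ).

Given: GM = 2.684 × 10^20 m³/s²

Use the vis-viva equation v² = GM(2/r − 1/a) with a = (rₚ + rₐ)/2 = (6.786e+10 + 7.524e+11)/2 = 4.1013e+11 m.
vₚ = √(GM · (2/rₚ − 1/a)) = √(2.684e+20 · (2/6.786e+10 − 1/4.1013e+11)) m/s ≈ 8.518e+04 m/s = 85.18 km/s.
vₐ = √(GM · (2/rₐ − 1/a)) = √(2.684e+20 · (2/7.524e+11 − 1/4.1013e+11)) m/s ≈ 7683 m/s = 7.683 km/s.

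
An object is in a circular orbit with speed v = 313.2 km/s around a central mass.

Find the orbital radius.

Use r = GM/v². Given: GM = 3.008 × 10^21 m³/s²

Convert to SI: v = 313.2 km/s = 313200 m/s.
For a circular orbit, v² = GM / r, so r = GM / v².
r = 3.008e+21 / (313200)² m ≈ 3.066e+10 m = 30.66 Gm.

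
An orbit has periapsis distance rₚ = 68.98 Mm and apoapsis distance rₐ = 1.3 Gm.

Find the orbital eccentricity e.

Convert to SI: rₚ = 68.98 Mm = 6.898e+07 m; rₐ = 1.3 Gm = 1.3e+09 m.
e = (rₐ − rₚ) / (rₐ + rₚ).
e = (1.3e+09 − 6.898e+07) / (1.3e+09 + 6.898e+07) = 1.23102e+09 / 1.36898e+09 ≈ 0.8992.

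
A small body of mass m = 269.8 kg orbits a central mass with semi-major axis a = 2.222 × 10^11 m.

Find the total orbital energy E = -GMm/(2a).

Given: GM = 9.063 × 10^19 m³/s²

E = −GMm / (2a).
E = −9.063e+19 · 269.8 / (2 · 2.222e+11) J ≈ -5.502e+10 J = -55.02 GJ.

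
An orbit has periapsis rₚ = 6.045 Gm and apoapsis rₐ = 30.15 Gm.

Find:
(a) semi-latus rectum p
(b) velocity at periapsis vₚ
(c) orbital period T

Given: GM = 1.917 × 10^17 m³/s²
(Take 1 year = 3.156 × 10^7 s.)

Convert to SI: rₚ = 6.045 Gm = 6.045e+09 m; rₐ = 30.15 Gm = 3.015e+10 m.
(a) From a = (rₚ + rₐ)/2 = 1.80975e+10 m and e = (rₐ − rₚ)/(rₐ + rₚ) = 0.665976, p = a(1 − e²) = 1.80975e+10 · (1 − (0.665976)²) ≈ 1.007e+10 m
(b) With a = (rₚ + rₐ)/2 = 1.80975e+10 m, vₚ = √(GM (2/rₚ − 1/a)) = √(1.917e+17 · (2/6.045e+09 − 1/1.80975e+10)) m/s ≈ 7269 m/s
(c) With a = (rₚ + rₐ)/2 = 1.80975e+10 m, T = 2π √(a³/GM) = 2π √((1.80975e+10)³/1.917e+17) s ≈ 3.494e+07 s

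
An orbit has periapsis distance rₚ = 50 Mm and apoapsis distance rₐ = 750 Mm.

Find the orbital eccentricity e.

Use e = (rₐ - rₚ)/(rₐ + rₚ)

Convert to SI: rₚ = 50 Mm = 5e+07 m; rₐ = 750 Mm = 7.5e+08 m.
e = (rₐ − rₚ) / (rₐ + rₚ).
e = (7.5e+08 − 5e+07) / (7.5e+08 + 5e+07) = 7e+08 / 8e+08 ≈ 0.875.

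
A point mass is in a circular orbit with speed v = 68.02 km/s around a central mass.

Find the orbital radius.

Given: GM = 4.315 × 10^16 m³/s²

Convert to SI: v = 68.02 km/s = 68020 m/s.
For a circular orbit, v² = GM / r, so r = GM / v².
r = 4.315e+16 / (68020)² m ≈ 9.326e+06 m = 9.326 × 10^6 m.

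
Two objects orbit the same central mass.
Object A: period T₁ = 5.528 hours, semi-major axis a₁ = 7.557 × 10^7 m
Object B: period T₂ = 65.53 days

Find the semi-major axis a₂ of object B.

Convert to SI: T₁ = 5.528 hours = 19900.8 s; T₂ = 65.53 days = 5.66179e+06 s.
Kepler's third law: (T₁/T₂)² = (a₁/a₂)³ ⇒ a₂ = a₁ · (T₂/T₁)^(2/3).
T₂/T₁ = 5.66179e+06 / 19900.8 = 284.501.
a₂ = 7.557e+07 · (284.501)^(2/3) m ≈ 3.269e+09 m = 3.269 × 10^9 m.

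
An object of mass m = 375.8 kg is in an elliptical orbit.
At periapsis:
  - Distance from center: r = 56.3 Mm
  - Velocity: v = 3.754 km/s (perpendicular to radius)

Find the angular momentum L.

Convert to SI: r = 56.3 Mm = 5.63e+07 m; v = 3.754 km/s = 3754 m/s.
Since v is perpendicular to r, L = m · v · r.
L = 375.8 · 3754 · 5.63e+07 kg·m²/s ≈ 7.943e+13 kg·m²/s.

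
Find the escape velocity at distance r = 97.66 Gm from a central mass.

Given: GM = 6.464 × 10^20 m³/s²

Convert to SI: r = 97.66 Gm = 9.766e+10 m.
Escape velocity comes from setting total energy to zero: ½v² − GM/r = 0 ⇒ v_esc = √(2GM / r).
v_esc = √(2 · 6.464e+20 / 9.766e+10) m/s ≈ 1.151e+05 m/s = 115.1 km/s.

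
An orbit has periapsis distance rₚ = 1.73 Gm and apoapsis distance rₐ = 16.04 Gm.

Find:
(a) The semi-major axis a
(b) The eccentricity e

Convert to SI: rₚ = 1.73 Gm = 1.73e+09 m; rₐ = 16.04 Gm = 1.604e+10 m.
(a) a = (rₚ + rₐ) / 2 = (1.73e+09 + 1.604e+10) / 2 ≈ 8.885e+09 m = 8.885 Gm.
(b) e = (rₐ − rₚ) / (rₐ + rₚ) = (1.604e+10 − 1.73e+09) / (1.604e+10 + 1.73e+09) ≈ 0.8053.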